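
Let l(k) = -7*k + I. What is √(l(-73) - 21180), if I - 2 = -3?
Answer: I*√20670 ≈ 143.77*I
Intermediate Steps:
I = -1 (I = 2 - 3 = -1)
l(k) = -1 - 7*k (l(k) = -7*k - 1 = -1 - 7*k)
√(l(-73) - 21180) = √((-1 - 7*(-73)) - 21180) = √((-1 + 511) - 21180) = √(510 - 21180) = √(-20670) = I*√20670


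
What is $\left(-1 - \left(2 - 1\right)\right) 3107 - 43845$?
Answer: $-50059$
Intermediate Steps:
$\left(-1 - \left(2 - 1\right)\right) 3107 - 43845 = \left(-1 - 1\right) 3107 - 43845 = \left(-2\right) 3107 - 43845 = -6214 - 43845 = -50059$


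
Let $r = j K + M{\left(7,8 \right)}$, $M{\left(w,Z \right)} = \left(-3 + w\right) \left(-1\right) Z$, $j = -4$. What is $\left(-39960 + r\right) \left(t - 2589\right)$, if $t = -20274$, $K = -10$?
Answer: $913422576$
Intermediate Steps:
$M{\left(w,Z \right)} = Z \left(3 - w\right)$ ($M{\left(w,Z \right)} = \left(3 - w\right) Z = Z \left(3 - w\right)$)
$r = 8$ ($r = \left(-4\right) \left(-10\right) + 8 \left(3 - 7\right) = 40 + 8 \left(3 - 7\right) = 40 + 8 \left(-4\right) = 40 - 32 = 8$)
$\left(-39960 + r\right) \left(t - 2589\right) = \left(-39960 + 8\right) \left(-20274 - 2589\right) = \left(-39952\right) \left(-22863\right) = 913422576$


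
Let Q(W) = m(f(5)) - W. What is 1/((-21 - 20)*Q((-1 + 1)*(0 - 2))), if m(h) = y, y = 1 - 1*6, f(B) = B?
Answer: 1/205 ≈ 0.0048781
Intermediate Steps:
y = -5 (y = 1 - 6 = -5)
m(h) = -5
Q(W) = -5 - W
1/((-21 - 20)*Q((-1 + 1)*(0 - 2))) = 1/((-21 - 20)*(-5 - (-1 + 1)*(0 - 2))) = 1/(-41*(-5 - 0*(-2))) = 1/(-41*(-5 - 1*0)) = 1/(-41*(-5 + 0)) = 1/(-41*(-5)) = 1/205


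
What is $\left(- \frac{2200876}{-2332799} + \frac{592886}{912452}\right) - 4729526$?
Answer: $- \frac{5033555056550415991}{1064283556574} \approx -4.7295 \cdot 10^{6}$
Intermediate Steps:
$\left(- \frac{2200876}{-2332799} + \frac{592886}{912452}\right) - 4729526 = \left(\left(-2200876\right) \left(- \frac{1}{2332799}\right) + 592886 \cdot \frac{1}{912452}\right) - 4729526 = \left(\frac{2200876}{2332799} + \frac{296443}{456226}\right) - 4729526 = \frac{1695638787933}{1064283556574} - 4729526 = - \frac{5033555056550415991}{1064283556574}$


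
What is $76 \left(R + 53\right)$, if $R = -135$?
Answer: $-6232$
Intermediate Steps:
$76 \left(R + 53\right) = 76 \left(-135 + 53\right) = 76 \left(-82\right) = -6232$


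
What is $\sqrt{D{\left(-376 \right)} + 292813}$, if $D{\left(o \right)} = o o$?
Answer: $7 \sqrt{8861} \approx 658.93$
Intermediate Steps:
$D{\left(o \right)} = o^{2}$
$\sqrt{D{\left(-376 \right)} + 292813} = \sqrt{\left(-376\right)^{2} + 292813} = \sqrt{141376 + 292813} = \sqrt{434189} = 7 \sqrt{8861}$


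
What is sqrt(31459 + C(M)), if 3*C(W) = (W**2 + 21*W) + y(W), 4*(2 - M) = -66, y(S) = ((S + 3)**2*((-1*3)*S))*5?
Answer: I*sqrt(1591998)/12 ≈ 105.15*I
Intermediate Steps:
y(S) = -15*S*(3 + S)**2 (y(S) = ((3 + S)**2*(-3*S))*5 = -3*S*(3 + S)**2*5 = -15*S*(3 + S)**2)
M = 37/2 (M = 2 - 1/4*(-66) = 2 + 33/2 = 37/2 ≈ 18.500)
C(W) = 7*W + W**2/3 - 5*W*(3 + W)**2 (C(W) = ((W**2 + 21*W) - 15*W*(3 + W)**2)/3 = (W**2 + 21*W - 15*W*(3 + W)**2)/3 = 7*W + W**2/3 - 5*W*(3 + W)**2)
sqrt(31459 + C(M)) = sqrt(31459 + (1/3)*(37/2)*(21 + 37/2 - 15*(3 + 37/2)**2)) = sqrt(31459 + (1/3)*(37/2)*(21 + 37/2 - 15*(43/2)**2)) = sqrt(31459 + (1/3)*(37/2)*(21 + 37/2 - 15*1849/4)) = sqrt(31459 + (1/3)*(37/2)*(21 + 37/2 - 27735/4)) = sqrt(31459 + (1/3)*(37/2)*(-27577/4)) = sqrt(31459 - 1020349/24) = sqrt(-265333/24) = I*sqrt(1591998)/12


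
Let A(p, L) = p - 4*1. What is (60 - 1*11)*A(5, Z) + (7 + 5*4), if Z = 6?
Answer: 76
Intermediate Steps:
A(p, L) = -4 + p (A(p, L) = p - 4 = -4 + p)
(60 - 1*11)*A(5, Z) + (7 + 5*4) = (60 - 1*11)*(-4 + 5) + (7 + 5*4) = (60 - 11)*1 + (7 + 20) = 49*1 + 27 = 49 + 27 = 76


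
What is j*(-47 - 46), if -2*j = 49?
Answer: 4557/2 ≈ 2278.5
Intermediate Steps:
j = -49/2 (j = -½*49 = -49/2 ≈ -24.500)
j*(-47 - 46) = -49*(-47 - 46)/2 = -49/2*(-93) = 4557/2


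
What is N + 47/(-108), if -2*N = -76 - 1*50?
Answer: 6757/108 ≈ 62.565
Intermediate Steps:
N = 63 (N = -(-76 - 1*50)/2 = -(-76 - 50)/2 = -½*(-126) = 63)
N + 47/(-108) = 63 + 47/(-108) = 63 + 47*(-1/108) = 63 - 47/108 = 6757/108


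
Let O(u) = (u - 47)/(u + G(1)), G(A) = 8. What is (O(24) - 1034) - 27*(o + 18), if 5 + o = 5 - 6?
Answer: -43479/32 ≈ -1358.7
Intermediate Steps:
o = -6 (o = -5 + (5 - 6) = -5 - 1 = -6)
O(u) = (-47 + u)/(8 + u) (O(u) = (u - 47)/(u + 8) = (-47 + u)/(8 + u))
(O(24) - 1034) - 27*(o + 18) = ((-47 + 24)/(8 + 24) - 1034) - 27*(-6 + 18) = (-23/32 - 1034) - 27*12 = ((1/32)*(-23) - 1034) - 324 = (-23/32 - 1034) - 324 = -33111/32 - 324 = -43479/32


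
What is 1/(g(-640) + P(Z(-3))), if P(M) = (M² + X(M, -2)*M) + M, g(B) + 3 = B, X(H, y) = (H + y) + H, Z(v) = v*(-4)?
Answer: -1/223 ≈ -0.0044843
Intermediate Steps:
Z(v) = -4*v
X(H, y) = y + 2*H
g(B) = -3 + B
P(M) = M + M² + M*(-2 + 2*M) (P(M) = (M² + (-2 + 2*M)*M) + M = (M² + M*(-2 + 2*M)) + M = M + M² + M*(-2 + 2*M))
1/(g(-640) + P(Z(-3))) = 1/((-3 - 640) + (-4*(-3))*(-1 + 3*(-4*(-3)))) = 1/(-643 + 12*(-1 + 3*12)) = 1/(-643 + 12*(-1 + 36)) = 1/(-643 + 12*35) = 1/(-643 + 420) = 1/(-223) = -1/223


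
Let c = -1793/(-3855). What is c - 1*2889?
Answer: -11135302/3855 ≈ -2888.5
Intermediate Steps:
c = 1793/3855 (c = -1793*(-1/3855) = 1793/3855 ≈ 0.46511)
c - 1*2889 = 1793/3855 - 1*2889 = 1793/3855 - 2889 = -11135302/3855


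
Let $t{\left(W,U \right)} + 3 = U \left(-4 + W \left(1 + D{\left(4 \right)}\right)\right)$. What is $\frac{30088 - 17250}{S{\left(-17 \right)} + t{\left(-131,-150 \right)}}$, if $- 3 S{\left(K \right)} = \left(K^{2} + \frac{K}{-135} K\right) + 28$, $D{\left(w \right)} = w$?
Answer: $\frac{5199390}{39990529} \approx 0.13002$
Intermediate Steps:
$t{\left(W,U \right)} = -3 + U \left(-4 + 5 W\right)$ ($t{\left(W,U \right)} = -3 + U \left(-4 + W \left(1 + 4\right)\right) = -3 + U \left(-4 + W 5\right) = -3 + U \left(-4 + 5 W\right)$)
$S{\left(K \right)} = - \frac{28}{3} - \frac{134 K^{2}}{405}$ ($S{\left(K \right)} = - \frac{\left(K^{2} + \frac{K}{-135} K\right) + 28}{3} = - \frac{\left(K^{2} + K \left(- \frac{1}{135}\right) K\right) + 28}{3} = - \frac{\left(K^{2} + - \frac{K}{135} K\right) + 28}{3} = - \frac{\left(K^{2} - \frac{K^{2}}{135}\right) + 28}{3} = - \frac{\frac{134 K^{2}}{135} + 28}{3} = - \frac{28 + \frac{134 K^{2}}{135}}{3} = - \frac{28}{3} - \frac{134 K^{2}}{405}$)
$\frac{30088 - 17250}{S{\left(-17 \right)} + t{\left(-131,-150 \right)}} = \frac{30088 - 17250}{\left(- \frac{28}{3} - \frac{134 \left(-17\right)^{2}}{405}\right) - \left(-597 - 98250\right)} = \frac{12838}{\left(- \frac{28}{3} - \frac{38726}{405}\right) + \left(-3 + 600 + 98250\right)} = \frac{12838}{\left(- \frac{28}{3} - \frac{38726}{405}\right) + 98847} = \frac{12838}{- \frac{42506}{405} + 98847} = \frac{12838}{\frac{39990529}{405}} = 12838 \cdot \frac{405}{39990529} = \frac{5199390}{39990529}$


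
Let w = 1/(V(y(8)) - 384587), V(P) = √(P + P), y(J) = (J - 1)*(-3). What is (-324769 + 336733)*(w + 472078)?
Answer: 119338706428860798492/21129594373 - 11964*I*√42/147907160611 ≈ 5.6479e+9 - 5.2422e-7*I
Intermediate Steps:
y(J) = 3 - 3*J (y(J) = (-1 + J)*(-3) = 3 - 3*J)
V(P) = √2*√P (V(P) = √(2*P) = √2*√P)
w = 1/(-384587 + I*√42) (w = 1/(√2*√(3 - 3*8) - 384587) = 1/(√2*√(3 - 24) - 384587) = 1/(√2*√(-21) - 384587) = 1/(√2*(I*√21) - 384587) = 1/(I*√42 - 384587) = 1/(-384587 + I*√42) ≈ -2.6002e-6 - 4.0e-11*I)
(-324769 + 336733)*(w + 472078) = (-324769 + 336733)*((-54941/21129594373 - I*√42/147907160611) + 472078) = 11964*(9974816652362153/21129594373 - I*√42/147907160611) = 119338706428860798492/21129594373 - 11964*I*√42/147907160611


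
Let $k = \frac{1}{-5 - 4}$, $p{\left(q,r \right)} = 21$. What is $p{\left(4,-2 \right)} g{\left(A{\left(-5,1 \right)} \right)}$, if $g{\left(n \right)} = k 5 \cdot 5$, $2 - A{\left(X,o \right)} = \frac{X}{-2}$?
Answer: $- \frac{175}{3} \approx -58.333$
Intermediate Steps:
$A{\left(X,o \right)} = 2 + \frac{X}{2}$ ($A{\left(X,o \right)} = 2 - \frac{X}{-2} = 2 - X \left(- \frac{1}{2}\right) = 2 - - \frac{X}{2} = 2 + \frac{X}{2}$)
$k = - \frac{1}{9}$ ($k = \frac{1}{-9} = - \frac{1}{9} \approx -0.11111$)
$g{\left(n \right)} = - \frac{25}{9}$ ($g{\left(n \right)} = \left(- \frac{1}{9}\right) 5 \cdot 5 = \left(- \frac{5}{9}\right) 5 = - \frac{25}{9}$)
$p{\left(4,-2 \right)} g{\left(A{\left(-5,1 \right)} \right)} = 21 \left(- \frac{25}{9}\right) = - \frac{175}{3}$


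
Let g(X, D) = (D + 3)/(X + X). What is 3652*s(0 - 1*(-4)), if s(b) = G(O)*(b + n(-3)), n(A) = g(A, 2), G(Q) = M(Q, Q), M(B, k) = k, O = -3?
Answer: -34694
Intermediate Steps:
G(Q) = Q
g(X, D) = (3 + D)/(2*X) (g(X, D) = (3 + D)/((2*X)) = (3 + D)*(1/(2*X)) = (3 + D)/(2*X))
n(A) = 5/(2*A) (n(A) = (3 + 2)/(2*A) = (½)*5/A = 5/(2*A))
s(b) = 5/2 - 3*b (s(b) = -3*(b + (5/2)/(-3)) = -3*(b + (5/2)*(-⅓)) = -3*(b - ⅚) = -3*(-⅚ + b) = 5/2 - 3*b)
3652*s(0 - 1*(-4)) = 3652*(5/2 - 3*(0 - 1*(-4))) = 3652*(5/2 - 3*(0 + 4)) = 3652*(5/2 - 3*4) = 3652*(5/2 - 12) = 3652*(-19/2) = -34694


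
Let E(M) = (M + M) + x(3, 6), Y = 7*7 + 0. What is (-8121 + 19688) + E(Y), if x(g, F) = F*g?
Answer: 11683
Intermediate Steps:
Y = 49 (Y = 49 + 0 = 49)
E(M) = 18 + 2*M (E(M) = (M + M) + 6*3 = 2*M + 18 = 18 + 2*M)
(-8121 + 19688) + E(Y) = (-8121 + 19688) + (18 + 2*49) = 11567 + (18 + 98) = 11567 + 116 = 11683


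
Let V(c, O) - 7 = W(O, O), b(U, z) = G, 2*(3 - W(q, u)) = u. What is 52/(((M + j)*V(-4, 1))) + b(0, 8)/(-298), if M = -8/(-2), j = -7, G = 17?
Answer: -31961/16986 ≈ -1.8816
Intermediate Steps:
W(q, u) = 3 - u/2
b(U, z) = 17
M = 4 (M = -8*(-½) = 4)
V(c, O) = 10 - O/2 (V(c, O) = 7 + (3 - O/2) = 10 - O/2)
52/(((M + j)*V(-4, 1))) + b(0, 8)/(-298) = 52/(((4 - 7)*(10 - ½*1))) + 17/(-298) = 52/((-3*(10 - ½))) + 17*(-1/298) = 52/((-3*19/2)) - 17/298 = 52/(-57/2) - 17/298 = 52*(-2/57) - 17/298 = -104/57 - 17/298 = -31961/16986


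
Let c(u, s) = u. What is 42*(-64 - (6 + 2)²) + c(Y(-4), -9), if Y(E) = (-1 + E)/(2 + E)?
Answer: -10747/2 ≈ -5373.5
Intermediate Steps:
Y(E) = (-1 + E)/(2 + E)
42*(-64 - (6 + 2)²) + c(Y(-4), -9) = 42*(-64 - (6 + 2)²) + (-1 - 4)/(2 - 4) = 42*(-64 - 1*8²) - 5/(-2) = 42*(-64 - 1*64) - ½*(-5) = 42*(-64 - 64) + 5/2 = 42*(-128) + 5/2 = -5376 + 5/2 = -10747/2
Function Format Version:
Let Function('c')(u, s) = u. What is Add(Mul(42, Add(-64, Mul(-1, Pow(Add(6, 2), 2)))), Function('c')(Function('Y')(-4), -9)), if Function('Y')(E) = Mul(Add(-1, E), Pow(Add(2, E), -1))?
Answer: Rational(-10747, 2) ≈ -5373.5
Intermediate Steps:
Function('Y')(E) = Mul(Pow(Add(2, E), -1), Add(-1, E))
Add(Mul(42, Add(-64, Mul(-1, Pow(Add(6, 2), 2)))), Function('c')(Function('Y')(-4), -9)) = Add(Mul(42, Add(-64, Mul(-1, Pow(Add(6, 2), 2)))), Mul(Pow(Add(2, -4), -1), Add(-1, -4))) = Add(Mul(42, Add(-64, Mul(-1, Pow(8, 2)))), Mul(Pow(-2, -1), -5)) = Add(Mul(42, Add(-64, Mul(-1, 64))), Mul(Rational(-1, 2), -5)) = Add(Mul(42, Add(-64, -64)), Rational(5, 2)) = Add(Mul(42, -128), Rational(5, 2)) = Add(-5376, Rational(5, 2)) = Rational(-10747, 2)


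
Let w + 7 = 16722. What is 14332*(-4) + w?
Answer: -40613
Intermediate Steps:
w = 16715 (w = -7 + 16722 = 16715)
14332*(-4) + w = 14332*(-4) + 16715 = -57328 + 16715 = -40613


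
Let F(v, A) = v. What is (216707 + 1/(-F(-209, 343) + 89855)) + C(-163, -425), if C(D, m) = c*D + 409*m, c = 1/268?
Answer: 258758667975/6034288 ≈ 42881.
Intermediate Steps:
c = 1/268 ≈ 0.0037313
C(D, m) = 409*m + D/268 (C(D, m) = D/268 + 409*m = 409*m + D/268)
(216707 + 1/(-F(-209, 343) + 89855)) + C(-163, -425) = (216707 + 1/(-1*(-209) + 89855)) + (409*(-425) + (1/268)*(-163)) = (216707 + 1/(209 + 89855)) + (-173825 - 163/268) = (216707 + 1/90064) - 46585263/268 = 19517499249/90064 - 46585263/268 = 258758667975/6034288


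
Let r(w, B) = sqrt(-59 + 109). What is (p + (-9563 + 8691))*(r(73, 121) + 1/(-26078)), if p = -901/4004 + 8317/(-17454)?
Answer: 30494729437/911241154824 - 152473647185*sqrt(2)/34942908 ≈ -6170.9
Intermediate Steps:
r(w, B) = 5*sqrt(2) (r(w, B) = sqrt(50) = 5*sqrt(2))
p = -24513661/34942908 (p = -901*1/4004 + 8317*(-1/17454) = -901/4004 - 8317/17454 = -24513661/34942908 ≈ -0.70153)
(p + (-9563 + 8691))*(r(73, 121) + 1/(-26078)) = (-24513661/34942908 + (-9563 + 8691))*(5*sqrt(2) + 1/(-26078)) = (-24513661/34942908 - 872)*(5*sqrt(2) - 1/26078) = -30494729437*(-1/26078 + 5*sqrt(2))/34942908 = 30494729437/911241154824 - 152473647185*sqrt(2)/34942908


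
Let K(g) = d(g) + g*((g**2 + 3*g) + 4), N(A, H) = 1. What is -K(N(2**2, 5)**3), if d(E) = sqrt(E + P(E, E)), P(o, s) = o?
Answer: -8 - sqrt(2) ≈ -9.4142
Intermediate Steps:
d(E) = sqrt(2)*sqrt(E) (d(E) = sqrt(E + E) = sqrt(2*E) = sqrt(2)*sqrt(E))
K(g) = g*(4 + g**2 + 3*g) + sqrt(2)*sqrt(g) (K(g) = sqrt(2)*sqrt(g) + g*((g**2 + 3*g) + 4) = sqrt(2)*sqrt(g) + g*(4 + g**2 + 3*g) = g*(4 + g**2 + 3*g) + sqrt(2)*sqrt(g))
-K(N(2**2, 5)**3) = -((1**3)**3 + 3*(1**3)**2 + 4*1**3 + sqrt(2)*sqrt(1**3)) = -(1**3 + 3*1**2 + 4*1 + sqrt(2)*sqrt(1)) = -(1 + 3*1 + 4 + sqrt(2)*1) = -(1 + 3 + 4 + sqrt(2)) = -(8 + sqrt(2)) = -8 - sqrt(2)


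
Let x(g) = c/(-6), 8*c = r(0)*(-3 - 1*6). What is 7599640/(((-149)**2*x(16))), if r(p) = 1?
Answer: 121594240/66603 ≈ 1825.7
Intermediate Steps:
c = -9/8 (c = (1*(-3 - 1*6))/8 = (1*(-3 - 6))/8 = (1*(-9))/8 = (1/8)*(-9) = -9/8 ≈ -1.1250)
x(g) = 3/16 (x(g) = -9/8/(-6) = -9/8*(-1/6) = 3/16)
7599640/(((-149)**2*x(16))) = 7599640/(((-149)**2*(3/16))) = 7599640/((22201*(3/16))) = 7599640/(66603/16) = 7599640*(16/66603) = 121594240/66603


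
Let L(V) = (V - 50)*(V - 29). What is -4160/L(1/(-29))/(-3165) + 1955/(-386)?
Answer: -755826981149/149258998398 ≈ -5.0639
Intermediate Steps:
L(V) = (-50 + V)*(-29 + V)
-4160/L(1/(-29))/(-3165) + 1955/(-386) = -4160/(1450 + (1/(-29))² - 79/(-29))/(-3165) + 1955/(-386) = -4160/(1450 + (-1/29)² - 79*(-1/29))*(-1/3165) + 1955*(-1/386) = -4160/(1450 + 1/841 + 79/29)*(-1/3165) - 1955/386 = -4160/1221742/841*(-1/3165) - 1955/386 = -4160*841/1221742*(-1/3165) - 1955/386 = -1749280/610871*(-1/3165) - 1955/386 = 349856/386681343 - 1955/386 = -755826981149/149258998398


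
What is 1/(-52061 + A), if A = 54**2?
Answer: -1/49145 ≈ -2.0348e-5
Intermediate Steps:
A = 2916
1/(-52061 + A) = 1/(-52061 + 2916) = 1/(-49145) = -1/49145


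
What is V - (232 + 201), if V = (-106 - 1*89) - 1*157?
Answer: -785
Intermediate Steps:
V = -352 (V = (-106 - 89) - 157 = -195 - 157 = -352)
V - (232 + 201) = -352 - (232 + 201) = -352 - 1*433 = -352 - 433 = -785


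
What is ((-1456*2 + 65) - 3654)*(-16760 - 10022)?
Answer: 174109782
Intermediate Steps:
((-1456*2 + 65) - 3654)*(-16760 - 10022) = ((-91*32 + 65) - 3654)*(-26782) = ((-2912 + 65) - 3654)*(-26782) = (-2847 - 3654)*(-26782) = -6501*(-26782) = 174109782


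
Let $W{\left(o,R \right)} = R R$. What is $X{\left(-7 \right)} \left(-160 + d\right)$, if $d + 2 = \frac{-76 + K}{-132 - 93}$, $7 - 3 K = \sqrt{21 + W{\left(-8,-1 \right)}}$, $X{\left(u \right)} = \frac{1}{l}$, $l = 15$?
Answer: $- \frac{109129}{10125} + \frac{\sqrt{22}}{10125} \approx -10.778$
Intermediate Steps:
$W{\left(o,R \right)} = R^{2}$
$X{\left(u \right)} = \frac{1}{15}$
$K = \frac{7}{3} - \frac{\sqrt{22}}{3}$ ($K = \frac{7}{3} - \frac{\sqrt{21 + \left(-1\right)^{2}}}{3} = \frac{7}{3} - \frac{\sqrt{21 + 1}}{3} = \frac{7}{3} - \frac{\sqrt{22}}{3} \approx 0.76986$)
$d = - \frac{1129}{675} + \frac{\sqrt{22}}{675}$ ($d = -2 + \frac{-76 + \left(\frac{7}{3} - \frac{\sqrt{22}}{3}\right)}{-132 - 93} = -2 + \frac{- \frac{221}{3} - \frac{\sqrt{22}}{3}}{-225} = -2 + \left(- \frac{221}{3} - \frac{\sqrt{22}}{3}\right) \left(- \frac{1}{225}\right) = -2 + \left(\frac{221}{675} + \frac{\sqrt{22}}{675}\right) = - \frac{1129}{675} + \frac{\sqrt{22}}{675} \approx -1.6656$)
$X{\left(-7 \right)} \left(-160 + d\right) = \frac{-160 - \left(\frac{1129}{675} - \frac{\sqrt{22}}{675}\right)}{15} = \frac{- \frac{109129}{675} + \frac{\sqrt{22}}{675}}{15} = - \frac{109129}{10125} + \frac{\sqrt{22}}{10125}$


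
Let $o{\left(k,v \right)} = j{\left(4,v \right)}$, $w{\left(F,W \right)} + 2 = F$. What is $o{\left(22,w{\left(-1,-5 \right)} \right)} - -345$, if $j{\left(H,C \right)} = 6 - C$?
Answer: $354$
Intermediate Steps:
$w{\left(F,W \right)} = -2 + F$
$o{\left(k,v \right)} = 6 - v$
$o{\left(22,w{\left(-1,-5 \right)} \right)} - -345 = \left(6 - \left(-2 - 1\right)\right) - -345 = \left(6 - -3\right) + 345 = \left(6 + 3\right) + 345 = 9 + 345 = 354$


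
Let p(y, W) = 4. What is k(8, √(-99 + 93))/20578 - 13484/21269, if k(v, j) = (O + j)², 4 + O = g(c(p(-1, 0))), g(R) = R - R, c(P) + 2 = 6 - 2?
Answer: -138630531/218836741 - 4*I*√6/10289 ≈ -0.63349 - 0.00095228*I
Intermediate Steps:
c(P) = 2 (c(P) = -2 + (6 - 2) = -2 + 4 = 2)
g(R) = 0
O = -4 (O = -4 + 0 = -4)
k(v, j) = (-4 + j)²
k(8, √(-99 + 93))/20578 - 13484/21269 = (-4 + √(-99 + 93))²/20578 - 13484/21269 = (-4 + √(-6))²*(1/20578) - 13484*1/21269 = (-4 + I*√6)²*(1/20578) - 13484/21269 = (-4 + I*√6)²/20578 - 13484/21269 = -13484/21269 + (-4 + I*√6)²/20578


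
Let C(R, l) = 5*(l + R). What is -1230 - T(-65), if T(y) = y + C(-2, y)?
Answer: -830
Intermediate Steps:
C(R, l) = 5*R + 5*l (C(R, l) = 5*(R + l) = 5*R + 5*l)
T(y) = -10 + 6*y (T(y) = y + (5*(-2) + 5*y) = y + (-10 + 5*y) = -10 + 6*y)
-1230 - T(-65) = -1230 - (-10 + 6*(-65)) = -1230 - (-10 - 390) = -1230 - 1*(-400) = -1230 + 400 = -830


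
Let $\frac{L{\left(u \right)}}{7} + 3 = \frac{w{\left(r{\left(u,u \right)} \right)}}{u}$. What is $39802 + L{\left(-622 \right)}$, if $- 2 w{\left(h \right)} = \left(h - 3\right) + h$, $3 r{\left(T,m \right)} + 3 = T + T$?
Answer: $\frac{148445171}{3732} \approx 39776.0$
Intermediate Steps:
$r{\left(T,m \right)} = -1 + \frac{2 T}{3}$ ($r{\left(T,m \right)} = -1 + \frac{T + T}{3} = -1 + \frac{2 T}{3}$)
$w{\left(h \right)} = \frac{3}{2} - h$ ($w{\left(h \right)} = - \frac{\left(h - 3\right) + h}{2} = - \frac{\left(-3 + h\right) + h}{2} = - \frac{-3 + 2 h}{2} = \frac{3}{2} - h$)
$L{\left(u \right)} = -21 + \frac{7 \left(\frac{5}{2} - \frac{2 u}{3}\right)}{u}$ ($L{\left(u \right)} = -21 + 7 \frac{\frac{3}{2} - \left(-1 + \frac{2 u}{3}\right)}{u} = -21 + 7 \frac{\frac{5}{2} - \frac{2 u}{3}}{u} = -21 + \frac{7 \left(\frac{5}{2} - \frac{2 u}{3}\right)}{u}$)
$39802 + L{\left(-622 \right)} = 39802 + \frac{7 \left(15 - -13684\right)}{6 \left(-622\right)} = 39802 + \frac{7}{6} \left(- \frac{1}{622}\right) \left(15 + 13684\right) = 39802 + \frac{7}{6} \left(- \frac{1}{622}\right) 13699 = 39802 - \frac{95893}{3732} = \frac{148445171}{3732}$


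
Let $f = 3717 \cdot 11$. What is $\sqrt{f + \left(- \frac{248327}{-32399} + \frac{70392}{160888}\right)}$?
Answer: $\frac{\sqrt{2096616776811458329}}{7160179} \approx 202.23$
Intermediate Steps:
$f = 40887$
$\sqrt{f + \left(- \frac{248327}{-32399} + \frac{70392}{160888}\right)} = \sqrt{40887 + \left(- \frac{248327}{-32399} + \frac{70392}{160888}\right)} = \sqrt{40887 + \left(\left(-248327\right) \left(- \frac{1}{32399}\right) + 70392 \cdot \frac{1}{160888}\right)} = \sqrt{40887 + \left(\frac{248327}{32399} + \frac{1257}{2873}\right)} = \sqrt{40887 + \frac{754169014}{93082327}} = \sqrt{\frac{3806611273063}{93082327}} = \frac{\sqrt{2096616776811458329}}{7160179}$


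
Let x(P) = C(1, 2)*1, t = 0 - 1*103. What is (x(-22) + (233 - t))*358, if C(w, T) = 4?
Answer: 121720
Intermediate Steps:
t = -103 (t = 0 - 103 = -103)
x(P) = 4 (x(P) = 4*1 = 4)
(x(-22) + (233 - t))*358 = (4 + (233 - 1*(-103)))*358 = (4 + (233 + 103))*358 = (4 + 336)*358 = 340*358 = 121720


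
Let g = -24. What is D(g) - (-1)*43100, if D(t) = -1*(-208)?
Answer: 43308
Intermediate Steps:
D(t) = 208
D(g) - (-1)*43100 = 208 - (-1)*43100 = 208 - 1*(-43100) = 208 + 43100 = 43308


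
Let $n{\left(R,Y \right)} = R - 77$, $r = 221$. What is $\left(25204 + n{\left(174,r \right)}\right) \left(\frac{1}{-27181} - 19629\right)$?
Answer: $- \frac{13498990540850}{27181} \approx -4.9663 \cdot 10^{8}$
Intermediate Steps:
$n{\left(R,Y \right)} = -77 + R$
$\left(25204 + n{\left(174,r \right)}\right) \left(\frac{1}{-27181} - 19629\right) = \left(25204 + \left(-77 + 174\right)\right) \left(\frac{1}{-27181} - 19629\right) = \left(25204 + 97\right) \left(- \frac{1}{27181} - 19629\right) = 25301 \left(- \frac{533535850}{27181}\right) = - \frac{13498990540850}{27181}$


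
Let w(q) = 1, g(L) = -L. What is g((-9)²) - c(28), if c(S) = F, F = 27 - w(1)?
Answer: -107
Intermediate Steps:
F = 26 (F = 27 - 1*1 = 27 - 1 = 26)
c(S) = 26
g((-9)²) - c(28) = -1*(-9)² - 1*26 = -1*81 - 26 = -81 - 26 = -107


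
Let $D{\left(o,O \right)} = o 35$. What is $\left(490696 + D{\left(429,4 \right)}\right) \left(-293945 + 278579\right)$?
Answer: $-7770755226$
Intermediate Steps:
$D{\left(o,O \right)} = 35 o$
$\left(490696 + D{\left(429,4 \right)}\right) \left(-293945 + 278579\right) = \left(490696 + 35 \cdot 429\right) \left(-293945 + 278579\right) = \left(490696 + 15015\right) \left(-15366\right) = 505711 \left(-15366\right) = -7770755226$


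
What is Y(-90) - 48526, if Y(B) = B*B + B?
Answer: -40516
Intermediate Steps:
Y(B) = B + B² (Y(B) = B² + B = B + B²)
Y(-90) - 48526 = -90*(1 - 90) - 48526 = -90*(-89) - 48526 = 8010 - 48526 = -40516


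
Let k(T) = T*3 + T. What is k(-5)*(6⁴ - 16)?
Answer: -25600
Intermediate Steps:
k(T) = 4*T (k(T) = 3*T + T = 4*T)
k(-5)*(6⁴ - 16) = (4*(-5))*(6⁴ - 16) = -20*(1296 - 16) = -20*1280 = -25600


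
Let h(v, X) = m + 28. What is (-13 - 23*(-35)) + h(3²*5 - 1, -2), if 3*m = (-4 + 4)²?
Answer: 820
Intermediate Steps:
m = 0 (m = (-4 + 4)²/3 = (⅓)*0² = (⅓)*0 = 0)
h(v, X) = 28 (h(v, X) = 0 + 28 = 28)
(-13 - 23*(-35)) + h(3²*5 - 1, -2) = (-13 - 23*(-35)) + 28 = (-13 + 805) + 28 = 792 + 28 = 820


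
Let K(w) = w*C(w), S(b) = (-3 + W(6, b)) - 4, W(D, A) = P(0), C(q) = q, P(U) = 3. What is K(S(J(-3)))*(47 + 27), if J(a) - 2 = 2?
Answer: 1184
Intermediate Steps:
J(a) = 4 (J(a) = 2 + 2 = 4)
W(D, A) = 3
S(b) = -4 (S(b) = (-3 + 3) - 4 = 0 - 4 = -4)
K(w) = w**2 (K(w) = w*w = w**2)
K(S(J(-3)))*(47 + 27) = (-4)**2*(47 + 27) = 16*74 = 1184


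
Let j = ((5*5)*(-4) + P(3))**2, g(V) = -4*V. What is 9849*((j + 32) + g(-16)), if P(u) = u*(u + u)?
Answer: 67170180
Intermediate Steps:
P(u) = 2*u**2 (P(u) = u*(2*u) = 2*u**2)
j = 6724 (j = ((5*5)*(-4) + 2*3**2)**2 = (25*(-4) + 2*9)**2 = (-100 + 18)**2 = (-82)**2 = 6724)
9849*((j + 32) + g(-16)) = 9849*((6724 + 32) - 4*(-16)) = 9849*(6756 + 64) = 9849*6820 = 67170180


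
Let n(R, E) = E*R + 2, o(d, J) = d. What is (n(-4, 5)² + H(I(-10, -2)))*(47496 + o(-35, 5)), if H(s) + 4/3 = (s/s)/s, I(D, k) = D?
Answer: 459280097/30 ≈ 1.5309e+7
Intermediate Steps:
n(R, E) = 2 + E*R
H(s) = -4/3 + 1/s (H(s) = -4/3 + (s/s)/s = -4/3 + 1/s)
(n(-4, 5)² + H(I(-10, -2)))*(47496 + o(-35, 5)) = ((2 + 5*(-4))² + (-4/3 + 1/(-10)))*(47496 - 35) = ((2 - 20)² + (-4/3 - ⅒))*47461 = ((-18)² - 43/30)*47461 = (324 - 43/30)*47461 = (9677/30)*47461 = 459280097/30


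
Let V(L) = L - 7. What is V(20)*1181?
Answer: 15353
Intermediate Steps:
V(L) = -7 + L
V(20)*1181 = (-7 + 20)*1181 = 13*1181 = 15353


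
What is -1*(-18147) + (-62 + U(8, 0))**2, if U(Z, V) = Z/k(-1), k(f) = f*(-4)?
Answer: 21747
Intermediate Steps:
k(f) = -4*f
U(Z, V) = Z/4 (U(Z, V) = Z/((-4*(-1))) = Z/4)
-1*(-18147) + (-62 + U(8, 0))**2 = -1*(-18147) + (-62 + (1/4)*8)**2 = 18147 + (-62 + 2)**2 = 18147 + (-60)**2 = 18147 + 3600 = 21747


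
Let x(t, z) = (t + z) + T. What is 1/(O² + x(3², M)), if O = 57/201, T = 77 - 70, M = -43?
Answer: -4489/120842 ≈ -0.037148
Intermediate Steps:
T = 7
O = 19/67 (O = 57*(1/201) = 19/67 ≈ 0.28358)
x(t, z) = 7 + t + z (x(t, z) = (t + z) + 7 = 7 + t + z)
1/(O² + x(3², M)) = 1/((19/67)² + (7 + 3² - 43)) = 1/(361/4489 + (7 + 9 - 43)) = 1/(361/4489 - 27) = 1/(-120842/4489) = -4489/120842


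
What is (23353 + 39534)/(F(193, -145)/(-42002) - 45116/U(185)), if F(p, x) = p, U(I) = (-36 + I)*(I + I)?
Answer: -72809633470310/952801161 ≈ -76416.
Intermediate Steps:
U(I) = 2*I*(-36 + I) (U(I) = (-36 + I)*(2*I) = 2*I*(-36 + I))
(23353 + 39534)/(F(193, -145)/(-42002) - 45116/U(185)) = (23353 + 39534)/(193/(-42002) - 45116*1/(370*(-36 + 185))) = 62887/(193*(-1/42002) - 45116/(2*185*149)) = 62887/(-193/42002 - 45116/55130) = 62887/(-193/42002 - 45116*1/55130) = 62887/(-193/42002 - 22558/27565) = 62887/(-952801161/1157785130) = 62887*(-1157785130/952801161) = -72809633470310/952801161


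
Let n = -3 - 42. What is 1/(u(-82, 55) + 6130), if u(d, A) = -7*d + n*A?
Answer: 1/4229 ≈ 0.00023646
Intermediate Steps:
n = -45
u(d, A) = -45*A - 7*d (u(d, A) = -7*d - 45*A = -45*A - 7*d)
1/(u(-82, 55) + 6130) = 1/((-45*55 - 7*(-82)) + 6130) = 1/((-2475 + 574) + 6130) = 1/(-1901 + 6130) = 1/4229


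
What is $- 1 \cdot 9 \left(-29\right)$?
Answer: $261$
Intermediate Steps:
$- 1 \cdot 9 \left(-29\right) = \left(-1\right) 9 \left(-29\right) = \left(-9\right) \left(-29\right) = 261$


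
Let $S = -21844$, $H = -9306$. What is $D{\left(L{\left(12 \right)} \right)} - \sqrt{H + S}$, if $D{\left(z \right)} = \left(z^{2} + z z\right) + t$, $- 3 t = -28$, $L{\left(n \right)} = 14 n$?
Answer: $\frac{169372}{3} - 5 i \sqrt{1246} \approx 56457.0 - 176.49 i$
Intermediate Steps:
$t = \frac{28}{3}$ ($t = \left(- \frac{1}{3}\right) \left(-28\right) = \frac{28}{3} \approx 9.3333$)
$D{\left(z \right)} = \frac{28}{3} + 2 z^{2}$ ($D{\left(z \right)} = \left(z^{2} + z z\right) + \frac{28}{3} = \left(z^{2} + z^{2}\right) + \frac{28}{3} = 2 z^{2} + \frac{28}{3} = \frac{28}{3} + 2 z^{2}$)
$D{\left(L{\left(12 \right)} \right)} - \sqrt{H + S} = \left(\frac{28}{3} + 2 \left(14 \cdot 12\right)^{2}\right) - \sqrt{-9306 - 21844} = \left(\frac{28}{3} + 2 \cdot 168^{2}\right) - \sqrt{-31150} = \left(\frac{28}{3} + 2 \cdot 28224\right) - 5 i \sqrt{1246} = \left(\frac{28}{3} + 56448\right) - 5 i \sqrt{1246} = \frac{169372}{3} - 5 i \sqrt{1246}$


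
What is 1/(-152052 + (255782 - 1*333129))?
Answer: -1/229399 ≈ -4.3592e-6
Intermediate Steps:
1/(-152052 + (255782 - 1*333129)) = 1/(-152052 + (255782 - 333129)) = 1/(-152052 - 77347) = 1/(-229399) = -1/229399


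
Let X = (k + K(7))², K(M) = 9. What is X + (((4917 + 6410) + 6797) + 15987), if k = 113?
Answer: 48995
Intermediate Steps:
X = 14884 (X = (113 + 9)² = 122² = 14884)
X + (((4917 + 6410) + 6797) + 15987) = 14884 + (((4917 + 6410) + 6797) + 15987) = 14884 + ((11327 + 6797) + 15987) = 14884 + (18124 + 15987) = 14884 + 34111 = 48995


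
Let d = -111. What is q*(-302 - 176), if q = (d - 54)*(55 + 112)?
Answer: 13171290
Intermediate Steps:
q = -27555 (q = (-111 - 54)*(55 + 112) = -165*167 = -27555)
q*(-302 - 176) = -27555*(-302 - 176) = -27555*(-478) = 13171290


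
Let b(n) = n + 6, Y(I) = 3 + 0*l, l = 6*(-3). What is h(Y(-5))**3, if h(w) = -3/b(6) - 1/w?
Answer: -343/1728 ≈ -0.19850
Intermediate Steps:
l = -18
Y(I) = 3 (Y(I) = 3 + 0*(-18) = 3 + 0 = 3)
b(n) = 6 + n
h(w) = -1/4 - 1/w (h(w) = -3/(6 + 6) - 1/w = -3/12 - 1/w = -3*1/12 - 1/w = -1/4 - 1/w)
h(Y(-5))**3 = ((1/4)*(-4 - 1*3)/3)**3 = ((1/4)*(1/3)*(-4 - 3))**3 = ((1/4)*(1/3)*(-7))**3 = (-7/12)**3 = -343/1728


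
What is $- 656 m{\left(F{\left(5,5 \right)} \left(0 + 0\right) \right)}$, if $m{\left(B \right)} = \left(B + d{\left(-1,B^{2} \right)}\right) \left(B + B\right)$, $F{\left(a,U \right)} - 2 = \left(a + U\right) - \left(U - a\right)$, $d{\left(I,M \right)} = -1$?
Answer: $0$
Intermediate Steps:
$F{\left(a,U \right)} = 2 + 2 a$ ($F{\left(a,U \right)} = 2 + \left(\left(a + U\right) - \left(U - a\right)\right) = 2 + \left(\left(U + a\right) - \left(U - a\right)\right) = 2 + 2 a$)
$m{\left(B \right)} = 2 B \left(-1 + B\right)$ ($m{\left(B \right)} = \left(B - 1\right) \left(B + B\right) = \left(-1 + B\right) 2 B = 2 B \left(-1 + B\right)$)
$- 656 m{\left(F{\left(5,5 \right)} \left(0 + 0\right) \right)} = - 656 \cdot 2 \left(2 + 2 \cdot 5\right) \left(0 + 0\right) \left(-1 + \left(2 + 2 \cdot 5\right) \left(0 + 0\right)\right) = - 656 \cdot 2 \left(2 + 10\right) 0 \left(-1 + \left(2 + 10\right) 0\right) = - 656 \cdot 2 \cdot 12 \cdot 0 \left(-1 + 12 \cdot 0\right) = - 656 \cdot 2 \cdot 0 \left(-1 + 0\right) = - 656 \cdot 2 \cdot 0 \left(-1\right) = \left(-656\right) 0 = 0$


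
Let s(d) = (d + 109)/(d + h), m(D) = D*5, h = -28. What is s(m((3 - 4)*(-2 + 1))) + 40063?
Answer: 921335/23 ≈ 40058.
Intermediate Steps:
m(D) = 5*D
s(d) = (109 + d)/(-28 + d) (s(d) = (d + 109)/(d - 28) = (109 + d)/(-28 + d))
s(m((3 - 4)*(-2 + 1))) + 40063 = (109 + 5*((3 - 4)*(-2 + 1)))/(-28 + 5*((3 - 4)*(-2 + 1))) + 40063 = (109 + 5*(-1*(-1)))/(-28 + 5*(-1*(-1))) + 40063 = (109 + 5*1)/(-28 + 5*1) + 40063 = (109 + 5)/(-28 + 5) + 40063 = 114/(-23) + 40063 = -1/23*114 + 40063 = -114/23 + 40063 = 921335/23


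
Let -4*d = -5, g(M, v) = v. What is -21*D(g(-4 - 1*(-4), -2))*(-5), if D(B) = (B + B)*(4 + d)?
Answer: -2205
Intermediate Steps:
d = 5/4 (d = -1/4*(-5) = 5/4 ≈ 1.2500)
D(B) = 21*B/2 (D(B) = (B + B)*(4 + 5/4) = (2*B)*(21/4) = 21*B/2)
-21*D(g(-4 - 1*(-4), -2))*(-5) = -441*(-2)/2*(-5) = -21*(-21)*(-5) = 441*(-5) = -2205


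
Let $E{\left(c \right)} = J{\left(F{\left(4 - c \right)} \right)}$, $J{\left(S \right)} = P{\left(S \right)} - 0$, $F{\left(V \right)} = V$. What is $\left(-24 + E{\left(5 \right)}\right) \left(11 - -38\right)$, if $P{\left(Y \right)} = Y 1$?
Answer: $-1225$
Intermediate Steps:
$P{\left(Y \right)} = Y$
$J{\left(S \right)} = S$ ($J{\left(S \right)} = S - 0 = S + 0 = S$)
$E{\left(c \right)} = 4 - c$
$\left(-24 + E{\left(5 \right)}\right) \left(11 - -38\right) = \left(-24 + \left(4 - 5\right)\right) \left(11 - -38\right) = \left(-24 + \left(4 - 5\right)\right) \left(11 + 38\right) = \left(-24 - 1\right) 49 = \left(-25\right) 49 = -1225$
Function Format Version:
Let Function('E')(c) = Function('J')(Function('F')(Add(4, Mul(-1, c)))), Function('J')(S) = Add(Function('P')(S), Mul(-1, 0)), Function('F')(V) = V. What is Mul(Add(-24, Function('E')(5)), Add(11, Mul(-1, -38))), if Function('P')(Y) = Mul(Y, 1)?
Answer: -1225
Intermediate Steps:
Function('P')(Y) = Y
Function('J')(S) = S (Function('J')(S) = Add(S, Mul(-1, 0)) = Add(S, 0) = S)
Function('E')(c) = Add(4, Mul(-1, c))
Mul(Add(-24, Function('E')(5)), Add(11, Mul(-1, -38))) = Mul(Add(-24, Add(4, Mul(-1, 5))), Add(11, Mul(-1, -38))) = Mul(Add(-24, Add(4, -5)), Add(11, 38)) = Mul(Add(-24, -1), 49) = Mul(-25, 49) = -1225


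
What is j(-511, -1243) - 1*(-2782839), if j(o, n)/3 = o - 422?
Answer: 2780040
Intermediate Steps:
j(o, n) = -1266 + 3*o (j(o, n) = 3*(o - 422) = 3*(-422 + o) = -1266 + 3*o)
j(-511, -1243) - 1*(-2782839) = (-1266 + 3*(-511)) - 1*(-2782839) = (-1266 - 1533) + 2782839 = -2799 + 2782839 = 2780040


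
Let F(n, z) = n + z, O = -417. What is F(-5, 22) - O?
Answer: 434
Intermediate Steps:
F(-5, 22) - O = (-5 + 22) - 1*(-417) = 17 + 417 = 434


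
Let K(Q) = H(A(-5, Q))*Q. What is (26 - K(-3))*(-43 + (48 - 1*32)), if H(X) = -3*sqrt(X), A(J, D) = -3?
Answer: -702 + 243*I*sqrt(3) ≈ -702.0 + 420.89*I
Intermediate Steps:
K(Q) = -3*I*Q*sqrt(3) (K(Q) = (-3*I*sqrt(3))*Q = -3*I*Q*sqrt(3))
(26 - K(-3))*(-43 + (48 - 1*32)) = (26 - (-3)*I*(-3)*sqrt(3))*(-43 + (48 - 1*32)) = (26 - 9*I*sqrt(3))*(-43 + (48 - 32)) = (26 - 9*I*sqrt(3))*(-43 + 16) = (26 - 9*I*sqrt(3))*(-27) = -702 + 243*I*sqrt(3)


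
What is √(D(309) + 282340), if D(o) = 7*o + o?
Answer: 2*√71203 ≈ 533.68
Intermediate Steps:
D(o) = 8*o
√(D(309) + 282340) = √(8*309 + 282340) = √(2472 + 282340) = √284812 = 2*√71203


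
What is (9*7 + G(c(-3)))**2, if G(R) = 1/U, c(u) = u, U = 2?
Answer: 16129/4 ≈ 4032.3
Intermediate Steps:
G(R) = 1/2
(9*7 + G(c(-3)))**2 = (9*7 + 1/2)**2 = (63 + 1/2)**2 = (127/2)**2 = 16129/4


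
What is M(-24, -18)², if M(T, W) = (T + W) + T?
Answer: 4356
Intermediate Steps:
M(T, W) = W + 2*T
M(-24, -18)² = (-18 + 2*(-24))² = (-18 - 48)² = (-66)² = 4356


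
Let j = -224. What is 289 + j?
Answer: 65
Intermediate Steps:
289 + j = 289 - 224 = 65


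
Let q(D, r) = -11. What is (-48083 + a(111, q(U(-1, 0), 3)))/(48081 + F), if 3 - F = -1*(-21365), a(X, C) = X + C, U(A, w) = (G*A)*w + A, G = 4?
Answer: -47983/26719 ≈ -1.7958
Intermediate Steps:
U(A, w) = A + 4*A*w (U(A, w) = (4*A)*w + A = 4*A*w + A = A + 4*A*w)
a(X, C) = C + X
F = -21362 (F = 3 - (-1)*(-21365) = 3 - 1*21365 = 3 - 21365 = -21362)
(-48083 + a(111, q(U(-1, 0), 3)))/(48081 + F) = (-48083 + (-11 + 111))/(48081 - 21362) = (-48083 + 100)/26719 = -47983*1/26719 = -47983/26719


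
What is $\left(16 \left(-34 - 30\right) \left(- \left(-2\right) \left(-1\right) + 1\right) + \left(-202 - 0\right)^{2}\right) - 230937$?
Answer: $-189109$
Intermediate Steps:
$\left(16 \left(-34 - 30\right) \left(- \left(-2\right) \left(-1\right) + 1\right) + \left(-202 - 0\right)^{2}\right) - 230937 = \left(16 \left(-64\right) \left(\left(-1\right) 2 + 1\right) + \left(-202 + 0\right)^{2}\right) - 230937 = \left(- 1024 \left(-2 + 1\right) + \left(-202\right)^{2}\right) - 230937 = \left(\left(-1024\right) \left(-1\right) + 40804\right) - 230937 = \left(1024 + 40804\right) - 230937 = 41828 - 230937 = -189109$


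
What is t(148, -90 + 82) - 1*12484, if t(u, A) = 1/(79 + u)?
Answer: -2833867/227 ≈ -12484.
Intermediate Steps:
t(148, -90 + 82) - 1*12484 = 1/(79 + 148) - 1*12484 = 1/227 - 12484 = -2833867/227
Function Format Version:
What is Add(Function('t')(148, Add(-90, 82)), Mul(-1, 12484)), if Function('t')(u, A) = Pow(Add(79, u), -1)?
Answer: Rational(-2833867, 227) ≈ -12484.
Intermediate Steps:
Add(Function('t')(148, Add(-90, 82)), Mul(-1, 12484)) = Add(Pow(Add(79, 148), -1), Mul(-1, 12484)) = Add(Pow(227, -1), -12484) = Add(Rational(1, 227), -12484) = Rational(-2833867, 227)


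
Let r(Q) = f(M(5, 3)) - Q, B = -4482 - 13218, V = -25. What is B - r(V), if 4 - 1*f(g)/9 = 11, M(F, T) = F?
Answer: -17662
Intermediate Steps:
f(g) = -63 (f(g) = 36 - 9*11 = 36 - 99 = -63)
B = -17700
r(Q) = -63 - Q
B - r(V) = -17700 - (-63 - 1*(-25)) = -17700 - (-63 + 25) = -17700 - 1*(-38) = -17700 + 38 = -17662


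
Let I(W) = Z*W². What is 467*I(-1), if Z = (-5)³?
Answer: -58375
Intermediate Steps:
Z = -125
I(W) = -125*W²
467*I(-1) = 467*(-125*(-1)²) = 467*(-125*1) = 467*(-125) = -58375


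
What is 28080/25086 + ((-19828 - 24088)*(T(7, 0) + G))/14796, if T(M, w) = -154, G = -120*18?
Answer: 106237313806/15465519 ≈ 6869.3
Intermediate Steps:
G = -2160
28080/25086 + ((-19828 - 24088)*(T(7, 0) + G))/14796 = 28080/25086 + ((-19828 - 24088)*(-154 - 2160))/14796 = 28080*(1/25086) - 43916*(-2314)*(1/14796) = 4680/4181 + 101621624*(1/14796) = 4680/4181 + 25405406/3699 = 106237313806/15465519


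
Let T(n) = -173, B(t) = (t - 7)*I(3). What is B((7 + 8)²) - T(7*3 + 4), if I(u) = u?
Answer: 827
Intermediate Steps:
B(t) = -21 + 3*t (B(t) = (t - 7)*3 = (-7 + t)*3 = -21 + 3*t)
B((7 + 8)²) - T(7*3 + 4) = (-21 + 3*(7 + 8)²) - 1*(-173) = (-21 + 3*15²) + 173 = (-21 + 3*225) + 173 = (-21 + 675) + 173 = 654 + 173 = 827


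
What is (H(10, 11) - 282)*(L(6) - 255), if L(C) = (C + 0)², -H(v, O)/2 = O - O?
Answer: 61758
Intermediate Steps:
H(v, O) = 0 (H(v, O) = -2*(O - O) = -2*0 = 0)
L(C) = C²
(H(10, 11) - 282)*(L(6) - 255) = (0 - 282)*(6² - 255) = -282*(36 - 255) = -282*(-219) = 61758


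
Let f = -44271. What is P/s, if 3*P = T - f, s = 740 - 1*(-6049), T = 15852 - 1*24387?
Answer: 11912/6789 ≈ 1.7546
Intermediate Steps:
T = -8535 (T = 15852 - 24387 = -8535)
s = 6789 (s = 740 + 6049 = 6789)
P = 11912 (P = (-8535 - 1*(-44271))/3 = (-8535 + 44271)/3 = (⅓)*35736 = 11912)
P/s = 11912/6789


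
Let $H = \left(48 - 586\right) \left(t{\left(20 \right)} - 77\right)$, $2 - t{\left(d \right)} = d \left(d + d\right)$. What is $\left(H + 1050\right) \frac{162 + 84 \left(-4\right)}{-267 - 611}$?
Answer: $\frac{41046600}{439} \approx 93500.0$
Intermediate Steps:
$t{\left(d \right)} = 2 - 2 d^{2}$ ($t{\left(d \right)} = 2 - d \left(d + d\right) = 2 - d 2 d = 2 - 2 d^{2}$)
$H = 470750$ ($H = \left(48 - 586\right) \left(\left(2 - 2 \cdot 20^{2}\right) - 77\right) = - 538 \left(\left(2 - 800\right) - 77\right) = - 538 \left(-798 - 77\right) = \left(-538\right) \left(-875\right) = 470750$)
$\left(H + 1050\right) \frac{162 + 84 \left(-4\right)}{-267 - 611} = \left(470750 + 1050\right) \frac{162 + 84 \left(-4\right)}{-267 - 611} = 471800 \frac{162 - 336}{-878} = 471800 \left(\left(-174\right) \left(- \frac{1}{878}\right)\right) = 471800 \cdot \frac{87}{439} = \frac{41046600}{439}$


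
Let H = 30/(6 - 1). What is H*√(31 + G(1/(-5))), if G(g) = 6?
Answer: 6*√37 ≈ 36.497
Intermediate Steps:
H = 6 (H = 30/5 = (⅕)*30 = 6)
H*√(31 + G(1/(-5))) = 6*√(31 + 6) = 6*√37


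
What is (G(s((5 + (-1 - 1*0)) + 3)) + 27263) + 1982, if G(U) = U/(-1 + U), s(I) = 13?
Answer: 350953/12 ≈ 29246.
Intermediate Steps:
G(U) = U/(-1 + U)
(G(s((5 + (-1 - 1*0)) + 3)) + 27263) + 1982 = (13/(-1 + 13) + 27263) + 1982 = (13/12 + 27263) + 1982 = 327169/12 + 1982 = 350953/12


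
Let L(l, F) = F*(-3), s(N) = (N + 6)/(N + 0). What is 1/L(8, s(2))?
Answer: -1/12 ≈ -0.083333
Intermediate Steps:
s(N) = (6 + N)/N
L(l, F) = -3*F
1/L(8, s(2)) = 1/(-3*(6 + 2)/2) = 1/(-3*8/2) = 1/(-3*4) = 1/(-12) = -1/12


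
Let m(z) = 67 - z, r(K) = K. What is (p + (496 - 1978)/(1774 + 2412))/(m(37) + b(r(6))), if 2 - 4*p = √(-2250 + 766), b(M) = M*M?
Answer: 47/21252 - I*√371/132 ≈ 0.0022116 - 0.14592*I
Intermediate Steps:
b(M) = M²
p = ½ - I*√371/2 (p = ½ - √(-2250 + 766)/4 = ½ - I*√371/2 ≈ 0.5 - 9.6307*I)
(p + (496 - 1978)/(1774 + 2412))/(m(37) + b(r(6))) = ((½ - I*√371/2) + (496 - 1978)/(1774 + 2412))/((67 - 1*37) + 6²) = ((½ - I*√371/2) - 1482/4186)/((67 - 37) + 36) = ((½ - I*√371/2) - 1482*1/4186)/(30 + 36) = ((½ - I*√371/2) - 57/161)/66 = (47/322 - I*√371/2)*(1/66) = 47/21252 - I*√371/132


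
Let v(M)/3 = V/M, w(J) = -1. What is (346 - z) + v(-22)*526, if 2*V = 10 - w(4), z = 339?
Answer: -775/2 ≈ -387.50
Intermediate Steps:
V = 11/2 (V = (10 - 1*(-1))/2 = (10 + 1)/2 = (½)*11 = 11/2 ≈ 5.5000)
v(M) = 33/(2*M) (v(M) = 3*(11/(2*M)) = 33/(2*M))
(346 - z) + v(-22)*526 = (346 - 1*339) + ((33/2)/(-22))*526 = (346 - 339) + ((33/2)*(-1/22))*526 = 7 - ¾*526 = 7 - 789/2 = -775/2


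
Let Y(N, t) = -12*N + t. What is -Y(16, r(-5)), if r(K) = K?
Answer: 197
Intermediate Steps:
Y(N, t) = t - 12*N
-Y(16, r(-5)) = -(-5 - 12*16) = -(-5 - 192) = -1*(-197) = 197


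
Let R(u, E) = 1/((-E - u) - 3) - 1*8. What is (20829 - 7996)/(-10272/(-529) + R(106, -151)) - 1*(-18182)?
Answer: 4907151632/254209 ≈ 19304.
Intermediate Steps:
R(u, E) = -8 + 1/(-3 - E - u) (R(u, E) = 1/(-3 - E - u) - 8 = -8 + 1/(-3 - E - u))
(20829 - 7996)/(-10272/(-529) + R(106, -151)) - 1*(-18182) = (20829 - 7996)/(-10272/(-529) + (-25 - 8*(-151) - 8*106)/(3 - 151 + 106)) - 1*(-18182) = 12833/(-10272*(-1/529) + (-25 + 1208 - 848)/(-42)) + 18182 = 12833/(10272/529 - 1/42*335) + 18182 = 12833/(10272/529 - 335/42) + 18182 = 12833/(254209/22218) + 18182 = 12833*(22218/254209) + 18182 = 285123594/254209 + 18182 = 4907151632/254209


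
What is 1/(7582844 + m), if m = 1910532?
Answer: 1/9493376 ≈ 1.0534e-7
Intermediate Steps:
1/(7582844 + m) = 1/(7582844 + 1910532) = 1/9493376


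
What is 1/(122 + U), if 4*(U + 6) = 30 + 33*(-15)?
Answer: -4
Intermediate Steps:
U = -489/4 (U = -6 + (30 + 33*(-15))/4 = -6 + (30 - 495)/4 = -6 + (1/4)*(-465) = -6 - 465/4 = -489/4 ≈ -122.25)
1/(122 + U) = 1/(122 - 489/4) = 1/(-1/4) = -4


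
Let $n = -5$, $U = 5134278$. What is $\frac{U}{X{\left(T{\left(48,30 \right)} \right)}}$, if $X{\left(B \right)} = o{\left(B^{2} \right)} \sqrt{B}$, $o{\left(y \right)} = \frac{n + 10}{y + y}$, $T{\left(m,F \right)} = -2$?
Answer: $- \frac{20537112 i \sqrt{2}}{5} \approx - 5.8088 \cdot 10^{6} i$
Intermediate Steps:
$o{\left(y \right)} = \frac{5}{2 y}$ ($o{\left(y \right)} = \frac{-5 + 10}{y + y} = \frac{5}{2 y}$)
$X{\left(B \right)} = \frac{5}{2 B^{\frac{3}{2}}}$ ($X{\left(B \right)} = \frac{5}{2 B^{2}} \sqrt{B} = \frac{5}{2 B^{\frac{3}{2}}}$)
$\frac{U}{X{\left(T{\left(48,30 \right)} \right)}} = \frac{5134278}{\frac{5}{2} \frac{1}{\left(-2\right) i \sqrt{2}}} = \frac{5134278}{\frac{5}{2} \frac{i \sqrt{2}}{4}} = \frac{5134278}{\frac{5}{8} i \sqrt{2}} = 5134278 \left(- \frac{4 i \sqrt{2}}{5}\right) = - \frac{20537112 i \sqrt{2}}{5}$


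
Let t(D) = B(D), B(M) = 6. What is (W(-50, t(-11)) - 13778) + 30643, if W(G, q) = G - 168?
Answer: 16647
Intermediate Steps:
t(D) = 6
W(G, q) = -168 + G
(W(-50, t(-11)) - 13778) + 30643 = ((-168 - 50) - 13778) + 30643 = (-218 - 13778) + 30643 = -13996 + 30643 = 16647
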